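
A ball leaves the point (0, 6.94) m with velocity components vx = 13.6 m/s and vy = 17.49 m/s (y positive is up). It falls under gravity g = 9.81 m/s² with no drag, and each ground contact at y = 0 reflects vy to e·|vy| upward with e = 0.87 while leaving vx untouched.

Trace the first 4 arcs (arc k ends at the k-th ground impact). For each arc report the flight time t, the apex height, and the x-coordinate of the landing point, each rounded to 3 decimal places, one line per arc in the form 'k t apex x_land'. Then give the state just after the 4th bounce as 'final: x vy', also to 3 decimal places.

1 3.926 22.531 53.395
2 3.729 17.054 104.113
3 3.244 12.908 148.238
4 2.823 9.770 186.626
final: 186.626 12.045

Arc 1: start y=6.940, vy=17.490 → t=3.926, apex=22.531, x_land=53.395, impact vy=-21.025
  bounce: vy ← 0.87·21.025 = 18.292
Arc 2: start y=0.000, vy=18.292 → t=3.729, apex=17.054, x_land=104.113, impact vy=-18.292
  bounce: vy ← 0.87·18.292 = 15.914
Arc 3: start y=0.000, vy=15.914 → t=3.244, apex=12.908, x_land=148.238, impact vy=-15.914
  bounce: vy ← 0.87·15.914 = 13.845
Arc 4: start y=0.000, vy=13.845 → t=2.823, apex=9.770, x_land=186.626, impact vy=-13.845
  bounce: vy ← 0.87·13.845 = 12.045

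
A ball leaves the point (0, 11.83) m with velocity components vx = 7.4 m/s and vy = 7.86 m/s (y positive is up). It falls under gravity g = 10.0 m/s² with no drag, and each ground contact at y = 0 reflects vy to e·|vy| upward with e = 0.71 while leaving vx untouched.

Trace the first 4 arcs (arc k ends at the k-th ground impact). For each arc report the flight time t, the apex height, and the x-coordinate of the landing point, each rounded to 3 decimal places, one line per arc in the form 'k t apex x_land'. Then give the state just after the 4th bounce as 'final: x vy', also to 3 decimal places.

1 2.513 14.919 18.599
2 2.453 7.521 36.750
3 1.742 3.791 49.637
4 1.236 1.911 58.787
final: 58.787 4.390

Arc 1: start y=11.830, vy=7.860 → t=2.513, apex=14.919, x_land=18.599, impact vy=-17.274
  bounce: vy ← 0.71·17.274 = 12.264
Arc 2: start y=0.000, vy=12.264 → t=2.453, apex=7.521, x_land=36.750, impact vy=-12.264
  bounce: vy ← 0.71·12.264 = 8.708
Arc 3: start y=0.000, vy=8.708 → t=1.742, apex=3.791, x_land=49.637, impact vy=-8.708
  bounce: vy ← 0.71·8.708 = 6.182
Arc 4: start y=0.000, vy=6.182 → t=1.236, apex=1.911, x_land=58.787, impact vy=-6.182
  bounce: vy ← 0.71·6.182 = 4.390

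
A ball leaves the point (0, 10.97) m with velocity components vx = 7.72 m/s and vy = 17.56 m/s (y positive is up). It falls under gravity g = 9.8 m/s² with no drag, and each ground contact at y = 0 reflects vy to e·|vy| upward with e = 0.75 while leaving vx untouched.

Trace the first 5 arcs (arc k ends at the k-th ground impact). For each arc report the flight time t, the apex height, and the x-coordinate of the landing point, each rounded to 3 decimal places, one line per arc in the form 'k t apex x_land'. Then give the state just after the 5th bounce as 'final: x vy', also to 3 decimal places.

1 4.126 26.702 31.855
2 3.502 15.020 58.887
3 2.626 8.449 79.161
4 1.970 4.752 94.367
5 1.477 2.673 105.771
final: 105.771 5.429

Arc 1: start y=10.970, vy=17.560 → t=4.126, apex=26.702, x_land=31.855, impact vy=-22.877
  bounce: vy ← 0.75·22.877 = 17.158
Arc 2: start y=0.000, vy=17.158 → t=3.502, apex=15.020, x_land=58.887, impact vy=-17.158
  bounce: vy ← 0.75·17.158 = 12.868
Arc 3: start y=0.000, vy=12.868 → t=2.626, apex=8.449, x_land=79.161, impact vy=-12.868
  bounce: vy ← 0.75·12.868 = 9.651
Arc 4: start y=0.000, vy=9.651 → t=1.970, apex=4.752, x_land=94.367, impact vy=-9.651
  bounce: vy ← 0.75·9.651 = 7.238
Arc 5: start y=0.000, vy=7.238 → t=1.477, apex=2.673, x_land=105.771, impact vy=-7.238
  bounce: vy ← 0.75·7.238 = 5.429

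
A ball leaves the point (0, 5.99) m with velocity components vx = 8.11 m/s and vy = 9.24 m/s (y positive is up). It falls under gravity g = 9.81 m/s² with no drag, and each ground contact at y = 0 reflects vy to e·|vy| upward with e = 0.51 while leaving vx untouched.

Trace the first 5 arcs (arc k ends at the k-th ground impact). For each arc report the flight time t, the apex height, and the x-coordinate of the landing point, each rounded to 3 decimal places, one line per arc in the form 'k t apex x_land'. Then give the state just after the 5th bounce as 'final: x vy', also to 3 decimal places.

1 2.394 10.342 19.415
2 1.481 2.690 31.426
3 0.755 0.700 37.552
4 0.385 0.182 40.676
5 0.196 0.047 42.269
final: 42.269 0.491

Arc 1: start y=5.990, vy=9.240 → t=2.394, apex=10.342, x_land=19.415, impact vy=-14.244
  bounce: vy ← 0.51·14.244 = 7.265
Arc 2: start y=0.000, vy=7.265 → t=1.481, apex=2.690, x_land=31.426, impact vy=-7.265
  bounce: vy ← 0.51·7.265 = 3.705
Arc 3: start y=0.000, vy=3.705 → t=0.755, apex=0.700, x_land=37.552, impact vy=-3.705
  bounce: vy ← 0.51·3.705 = 1.890
Arc 4: start y=0.000, vy=1.890 → t=0.385, apex=0.182, x_land=40.676, impact vy=-1.890
  bounce: vy ← 0.51·1.890 = 0.964
Arc 5: start y=0.000, vy=0.964 → t=0.196, apex=0.047, x_land=42.269, impact vy=-0.964
  bounce: vy ← 0.51·0.964 = 0.491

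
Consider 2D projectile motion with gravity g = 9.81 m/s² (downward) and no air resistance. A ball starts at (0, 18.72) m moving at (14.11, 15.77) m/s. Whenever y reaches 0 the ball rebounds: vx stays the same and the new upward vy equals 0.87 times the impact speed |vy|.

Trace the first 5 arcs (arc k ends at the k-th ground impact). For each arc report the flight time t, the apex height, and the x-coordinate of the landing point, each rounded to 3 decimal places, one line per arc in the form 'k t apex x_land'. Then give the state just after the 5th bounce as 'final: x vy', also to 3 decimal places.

Arc 1: start y=18.720, vy=15.770 → t=4.138, apex=31.395, x_land=58.380, impact vy=-24.819
  bounce: vy ← 0.87·24.819 = 21.592
Arc 2: start y=0.000, vy=21.592 → t=4.402, apex=23.763, x_land=120.494, impact vy=-21.592
  bounce: vy ← 0.87·21.592 = 18.785
Arc 3: start y=0.000, vy=18.785 → t=3.830, apex=17.986, x_land=174.534, impact vy=-18.785
  bounce: vy ← 0.87·18.785 = 16.343
Arc 4: start y=0.000, vy=16.343 → t=3.332, apex=13.614, x_land=221.548, impact vy=-16.343
  bounce: vy ← 0.87·16.343 = 14.219
Arc 5: start y=0.000, vy=14.219 → t=2.899, apex=10.304, x_land=262.450, impact vy=-14.219
  bounce: vy ← 0.87·14.219 = 12.370

1 4.138 31.395 58.380
2 4.402 23.763 120.494
3 3.830 17.986 174.534
4 3.332 13.614 221.548
5 2.899 10.304 262.450
final: 262.450 12.370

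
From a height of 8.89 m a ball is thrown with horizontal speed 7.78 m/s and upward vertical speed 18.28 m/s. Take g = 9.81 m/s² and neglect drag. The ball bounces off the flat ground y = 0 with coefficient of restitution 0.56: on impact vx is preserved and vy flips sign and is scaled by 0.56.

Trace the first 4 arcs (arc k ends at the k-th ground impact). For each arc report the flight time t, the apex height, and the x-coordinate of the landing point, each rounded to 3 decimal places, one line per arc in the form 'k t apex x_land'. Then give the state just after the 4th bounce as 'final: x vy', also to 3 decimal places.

Arc 1: start y=8.890, vy=18.280 → t=4.162, apex=25.922, x_land=32.382, impact vy=-22.552
  bounce: vy ← 0.56·22.552 = 12.629
Arc 2: start y=0.000, vy=12.629 → t=2.575, apex=8.129, x_land=52.414, impact vy=-12.629
  bounce: vy ← 0.56·12.629 = 7.072
Arc 3: start y=0.000, vy=7.072 → t=1.442, apex=2.549, x_land=63.631, impact vy=-7.072
  bounce: vy ← 0.56·7.072 = 3.960
Arc 4: start y=0.000, vy=3.960 → t=0.807, apex=0.799, x_land=69.913, impact vy=-3.960
  bounce: vy ← 0.56·3.960 = 2.218

1 4.162 25.922 32.382
2 2.575 8.129 52.414
3 1.442 2.549 63.631
4 0.807 0.799 69.913
final: 69.913 2.218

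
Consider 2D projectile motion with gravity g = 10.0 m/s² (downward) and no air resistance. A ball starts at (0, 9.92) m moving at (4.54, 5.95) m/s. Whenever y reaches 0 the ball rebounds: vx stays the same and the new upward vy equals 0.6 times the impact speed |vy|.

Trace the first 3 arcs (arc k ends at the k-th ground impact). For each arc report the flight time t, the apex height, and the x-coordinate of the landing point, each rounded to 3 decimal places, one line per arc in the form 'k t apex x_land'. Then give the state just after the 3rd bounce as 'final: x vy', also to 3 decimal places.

1 2.124 11.690 9.643
2 1.835 4.208 17.974
3 1.101 1.515 22.972
final: 22.972 3.303

Arc 1: start y=9.920, vy=5.950 → t=2.124, apex=11.690, x_land=9.643, impact vy=-15.291
  bounce: vy ← 0.6·15.291 = 9.174
Arc 2: start y=0.000, vy=9.174 → t=1.835, apex=4.208, x_land=17.974, impact vy=-9.174
  bounce: vy ← 0.6·9.174 = 5.505
Arc 3: start y=0.000, vy=5.505 → t=1.101, apex=1.515, x_land=22.972, impact vy=-5.505
  bounce: vy ← 0.6·5.505 = 3.303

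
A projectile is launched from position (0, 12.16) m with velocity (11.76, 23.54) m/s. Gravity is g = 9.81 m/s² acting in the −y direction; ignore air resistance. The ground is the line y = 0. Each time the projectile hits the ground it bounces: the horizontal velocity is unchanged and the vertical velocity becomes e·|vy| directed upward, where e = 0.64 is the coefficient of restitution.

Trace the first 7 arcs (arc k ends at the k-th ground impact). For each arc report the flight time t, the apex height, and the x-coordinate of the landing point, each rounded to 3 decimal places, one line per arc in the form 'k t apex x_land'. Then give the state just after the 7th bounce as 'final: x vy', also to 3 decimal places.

Arc 1: start y=12.160, vy=23.540 → t=5.270, apex=40.403, x_land=61.971, impact vy=-28.155
  bounce: vy ← 0.64·28.155 = 18.019
Arc 2: start y=0.000, vy=18.019 → t=3.674, apex=16.549, x_land=105.173, impact vy=-18.019
  bounce: vy ← 0.64·18.019 = 11.532
Arc 3: start y=0.000, vy=11.532 → t=2.351, apex=6.779, x_land=132.822, impact vy=-11.532
  bounce: vy ← 0.64·11.532 = 7.381
Arc 4: start y=0.000, vy=7.381 → t=1.505, apex=2.776, x_land=150.518, impact vy=-7.381
  bounce: vy ← 0.64·7.381 = 4.724
Arc 5: start y=0.000, vy=4.724 → t=0.963, apex=1.137, x_land=161.843, impact vy=-4.724
  bounce: vy ← 0.64·4.724 = 3.023
Arc 6: start y=0.000, vy=3.023 → t=0.616, apex=0.466, x_land=169.091, impact vy=-3.023
  bounce: vy ← 0.64·3.023 = 1.935
Arc 7: start y=0.000, vy=1.935 → t=0.394, apex=0.191, x_land=173.730, impact vy=-1.935
  bounce: vy ← 0.64·1.935 = 1.238

1 5.270 40.403 61.971
2 3.674 16.549 105.173
3 2.351 6.779 132.822
4 1.505 2.776 150.518
5 0.963 1.137 161.843
6 0.616 0.466 169.091
7 0.394 0.191 173.730
final: 173.730 1.238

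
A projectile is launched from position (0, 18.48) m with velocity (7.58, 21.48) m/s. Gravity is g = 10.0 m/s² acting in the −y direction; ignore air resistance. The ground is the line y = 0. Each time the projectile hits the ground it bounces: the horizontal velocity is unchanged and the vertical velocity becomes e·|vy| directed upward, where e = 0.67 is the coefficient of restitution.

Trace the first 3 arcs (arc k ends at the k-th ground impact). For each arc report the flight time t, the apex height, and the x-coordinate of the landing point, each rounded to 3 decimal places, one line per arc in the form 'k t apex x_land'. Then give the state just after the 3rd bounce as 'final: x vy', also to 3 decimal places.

Arc 1: start y=18.480, vy=21.480 → t=5.031, apex=41.550, x_land=38.133, impact vy=-28.827
  bounce: vy ← 0.67·28.827 = 19.314
Arc 2: start y=0.000, vy=19.314 → t=3.863, apex=18.652, x_land=67.413, impact vy=-19.314
  bounce: vy ← 0.67·19.314 = 12.940
Arc 3: start y=0.000, vy=12.940 → t=2.588, apex=8.373, x_land=87.030, impact vy=-12.940
  bounce: vy ← 0.67·12.940 = 8.670

1 5.031 41.550 38.133
2 3.863 18.652 67.413
3 2.588 8.373 87.030
final: 87.030 8.670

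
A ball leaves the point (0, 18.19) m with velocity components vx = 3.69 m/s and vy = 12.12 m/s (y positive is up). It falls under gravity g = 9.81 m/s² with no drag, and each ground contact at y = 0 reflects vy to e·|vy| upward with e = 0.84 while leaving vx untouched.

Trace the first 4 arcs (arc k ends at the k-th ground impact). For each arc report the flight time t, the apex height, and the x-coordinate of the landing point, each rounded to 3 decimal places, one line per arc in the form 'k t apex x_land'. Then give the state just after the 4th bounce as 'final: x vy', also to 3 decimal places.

1 3.523 25.677 13.002
2 3.844 18.118 27.185
3 3.229 12.784 39.099
4 2.712 9.020 49.107
final: 49.107 11.175

Arc 1: start y=18.190, vy=12.120 → t=3.523, apex=25.677, x_land=13.002, impact vy=-22.445
  bounce: vy ← 0.84·22.445 = 18.854
Arc 2: start y=0.000, vy=18.854 → t=3.844, apex=18.118, x_land=27.185, impact vy=-18.854
  bounce: vy ← 0.84·18.854 = 15.837
Arc 3: start y=0.000, vy=15.837 → t=3.229, apex=12.784, x_land=39.099, impact vy=-15.837
  bounce: vy ← 0.84·15.837 = 13.303
Arc 4: start y=0.000, vy=13.303 → t=2.712, apex=9.020, x_land=49.107, impact vy=-13.303
  bounce: vy ← 0.84·13.303 = 11.175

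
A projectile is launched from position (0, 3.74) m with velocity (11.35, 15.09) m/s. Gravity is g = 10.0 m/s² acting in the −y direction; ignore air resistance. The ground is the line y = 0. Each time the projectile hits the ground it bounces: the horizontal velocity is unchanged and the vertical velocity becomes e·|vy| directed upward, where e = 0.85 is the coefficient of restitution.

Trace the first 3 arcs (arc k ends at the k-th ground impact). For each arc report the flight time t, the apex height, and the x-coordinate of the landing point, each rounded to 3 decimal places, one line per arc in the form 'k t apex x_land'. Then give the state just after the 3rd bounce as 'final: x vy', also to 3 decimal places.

1 3.248 15.125 36.868
2 2.957 10.928 70.427
3 2.513 7.896 98.953
final: 98.953 10.681

Arc 1: start y=3.740, vy=15.090 → t=3.248, apex=15.125, x_land=36.868, impact vy=-17.393
  bounce: vy ← 0.85·17.393 = 14.784
Arc 2: start y=0.000, vy=14.784 → t=2.957, apex=10.928, x_land=70.427, impact vy=-14.784
  bounce: vy ← 0.85·14.784 = 12.566
Arc 3: start y=0.000, vy=12.566 → t=2.513, apex=7.896, x_land=98.953, impact vy=-12.566
  bounce: vy ← 0.85·12.566 = 10.681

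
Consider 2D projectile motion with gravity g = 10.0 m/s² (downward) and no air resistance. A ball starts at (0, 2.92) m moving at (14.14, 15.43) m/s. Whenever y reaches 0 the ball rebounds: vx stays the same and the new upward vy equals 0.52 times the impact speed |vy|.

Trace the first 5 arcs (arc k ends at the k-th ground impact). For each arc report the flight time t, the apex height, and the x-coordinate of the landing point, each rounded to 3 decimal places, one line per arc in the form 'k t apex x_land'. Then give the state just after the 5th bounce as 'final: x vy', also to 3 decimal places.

1 3.265 14.824 46.165
2 1.791 4.008 71.486
3 0.931 1.084 84.654
4 0.484 0.293 91.500
5 0.252 0.079 95.061
final: 95.061 0.655

Arc 1: start y=2.920, vy=15.430 → t=3.265, apex=14.824, x_land=46.165, impact vy=-17.219
  bounce: vy ← 0.52·17.219 = 8.954
Arc 2: start y=0.000, vy=8.954 → t=1.791, apex=4.008, x_land=71.486, impact vy=-8.954
  bounce: vy ← 0.52·8.954 = 4.656
Arc 3: start y=0.000, vy=4.656 → t=0.931, apex=1.084, x_land=84.654, impact vy=-4.656
  bounce: vy ← 0.52·4.656 = 2.421
Arc 4: start y=0.000, vy=2.421 → t=0.484, apex=0.293, x_land=91.500, impact vy=-2.421
  bounce: vy ← 0.52·2.421 = 1.259
Arc 5: start y=0.000, vy=1.259 → t=0.252, apex=0.079, x_land=95.061, impact vy=-1.259
  bounce: vy ← 0.52·1.259 = 0.655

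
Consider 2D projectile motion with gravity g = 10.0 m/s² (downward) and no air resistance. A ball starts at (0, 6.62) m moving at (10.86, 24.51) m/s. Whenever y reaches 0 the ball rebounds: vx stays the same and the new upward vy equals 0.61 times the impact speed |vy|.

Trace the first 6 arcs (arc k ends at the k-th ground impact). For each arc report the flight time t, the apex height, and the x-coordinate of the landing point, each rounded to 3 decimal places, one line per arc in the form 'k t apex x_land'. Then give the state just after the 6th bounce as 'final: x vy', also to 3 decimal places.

1 5.159 36.657 56.023
2 3.303 13.640 91.897
3 2.015 5.075 113.781
4 1.229 1.889 127.129
5 0.750 0.703 135.272
6 0.457 0.261 140.239
final: 140.239 1.395

Arc 1: start y=6.620, vy=24.510 → t=5.159, apex=36.657, x_land=56.023, impact vy=-27.077
  bounce: vy ← 0.61·27.077 = 16.517
Arc 2: start y=0.000, vy=16.517 → t=3.303, apex=13.640, x_land=91.897, impact vy=-16.517
  bounce: vy ← 0.61·16.517 = 10.075
Arc 3: start y=0.000, vy=10.075 → t=2.015, apex=5.075, x_land=113.781, impact vy=-10.075
  bounce: vy ← 0.61·10.075 = 6.146
Arc 4: start y=0.000, vy=6.146 → t=1.229, apex=1.889, x_land=127.129, impact vy=-6.146
  bounce: vy ← 0.61·6.146 = 3.749
Arc 5: start y=0.000, vy=3.749 → t=0.750, apex=0.703, x_land=135.272, impact vy=-3.749
  bounce: vy ← 0.61·3.749 = 2.287
Arc 6: start y=0.000, vy=2.287 → t=0.457, apex=0.261, x_land=140.239, impact vy=-2.287
  bounce: vy ← 0.61·2.287 = 1.395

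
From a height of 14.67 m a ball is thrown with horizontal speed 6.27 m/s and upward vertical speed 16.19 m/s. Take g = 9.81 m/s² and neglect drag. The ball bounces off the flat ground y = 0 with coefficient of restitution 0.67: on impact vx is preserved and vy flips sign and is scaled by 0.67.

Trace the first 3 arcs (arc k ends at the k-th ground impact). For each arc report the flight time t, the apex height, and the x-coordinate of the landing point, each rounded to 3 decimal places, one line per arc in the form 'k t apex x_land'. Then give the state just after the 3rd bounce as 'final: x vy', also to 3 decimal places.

1 4.041 28.030 25.336
2 3.203 12.583 45.421
3 2.146 5.648 58.877
final: 58.877 7.053

Arc 1: start y=14.670, vy=16.190 → t=4.041, apex=28.030, x_land=25.336, impact vy=-23.451
  bounce: vy ← 0.67·23.451 = 15.712
Arc 2: start y=0.000, vy=15.712 → t=3.203, apex=12.583, x_land=45.421, impact vy=-15.712
  bounce: vy ← 0.67·15.712 = 10.527
Arc 3: start y=0.000, vy=10.527 → t=2.146, apex=5.648, x_land=58.877, impact vy=-10.527
  bounce: vy ← 0.67·10.527 = 7.053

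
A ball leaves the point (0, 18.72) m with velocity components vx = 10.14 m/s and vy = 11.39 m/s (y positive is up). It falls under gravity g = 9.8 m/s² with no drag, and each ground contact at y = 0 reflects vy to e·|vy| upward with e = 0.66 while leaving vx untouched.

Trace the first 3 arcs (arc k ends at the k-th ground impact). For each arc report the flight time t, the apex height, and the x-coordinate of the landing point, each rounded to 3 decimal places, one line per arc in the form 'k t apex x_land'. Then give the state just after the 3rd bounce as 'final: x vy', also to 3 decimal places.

1 3.436 25.339 34.844
2 3.002 11.038 65.281
3 1.981 4.808 85.370
final: 85.370 6.407

Arc 1: start y=18.720, vy=11.390 → t=3.436, apex=25.339, x_land=34.844, impact vy=-22.286
  bounce: vy ← 0.66·22.286 = 14.708
Arc 2: start y=0.000, vy=14.708 → t=3.002, apex=11.038, x_land=65.281, impact vy=-14.708
  bounce: vy ← 0.66·14.708 = 9.708
Arc 3: start y=0.000, vy=9.708 → t=1.981, apex=4.808, x_land=85.370, impact vy=-9.708
  bounce: vy ← 0.66·9.708 = 6.407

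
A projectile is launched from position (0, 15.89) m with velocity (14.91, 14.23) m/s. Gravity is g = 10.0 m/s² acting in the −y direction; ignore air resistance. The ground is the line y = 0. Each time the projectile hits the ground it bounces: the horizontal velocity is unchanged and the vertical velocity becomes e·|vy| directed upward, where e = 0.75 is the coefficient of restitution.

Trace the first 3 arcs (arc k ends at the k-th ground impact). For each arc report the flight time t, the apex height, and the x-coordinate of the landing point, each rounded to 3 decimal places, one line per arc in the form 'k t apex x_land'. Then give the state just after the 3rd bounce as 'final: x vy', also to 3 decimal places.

Arc 1: start y=15.890, vy=14.230 → t=3.704, apex=26.015, x_land=55.227, impact vy=-22.810
  bounce: vy ← 0.75·22.810 = 17.107
Arc 2: start y=0.000, vy=17.107 → t=3.421, apex=14.633, x_land=106.241, impact vy=-17.107
  bounce: vy ← 0.75·17.107 = 12.831
Arc 3: start y=0.000, vy=12.831 → t=2.566, apex=8.231, x_land=144.502, impact vy=-12.831
  bounce: vy ← 0.75·12.831 = 9.623

1 3.704 26.015 55.227
2 3.421 14.633 106.241
3 2.566 8.231 144.502
final: 144.502 9.623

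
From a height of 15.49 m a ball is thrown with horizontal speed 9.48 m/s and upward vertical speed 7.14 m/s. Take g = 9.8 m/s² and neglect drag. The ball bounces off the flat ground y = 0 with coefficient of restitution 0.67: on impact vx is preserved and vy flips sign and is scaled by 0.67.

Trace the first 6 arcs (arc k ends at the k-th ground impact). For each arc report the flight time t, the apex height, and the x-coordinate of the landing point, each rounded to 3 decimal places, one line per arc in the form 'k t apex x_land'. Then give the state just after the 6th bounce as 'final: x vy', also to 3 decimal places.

Arc 1: start y=15.490, vy=7.140 → t=2.650, apex=18.091, x_land=25.122, impact vy=-18.830
  bounce: vy ← 0.67·18.830 = 12.616
Arc 2: start y=0.000, vy=12.616 → t=2.575, apex=8.121, x_land=49.531, impact vy=-12.616
  bounce: vy ← 0.67·12.616 = 8.453
Arc 3: start y=0.000, vy=8.453 → t=1.725, apex=3.646, x_land=65.885, impact vy=-8.453
  bounce: vy ← 0.67·8.453 = 5.663
Arc 4: start y=0.000, vy=5.663 → t=1.156, apex=1.636, x_land=76.842, impact vy=-5.663
  bounce: vy ← 0.67·5.663 = 3.795
Arc 5: start y=0.000, vy=3.795 → t=0.774, apex=0.735, x_land=84.183, impact vy=-3.795
  bounce: vy ← 0.67·3.795 = 2.542
Arc 6: start y=0.000, vy=2.542 → t=0.519, apex=0.330, x_land=89.102, impact vy=-2.542
  bounce: vy ← 0.67·2.542 = 1.703

1 2.650 18.091 25.122
2 2.575 8.121 49.531
3 1.725 3.646 65.885
4 1.156 1.636 76.842
5 0.774 0.735 84.183
6 0.519 0.330 89.102
final: 89.102 1.703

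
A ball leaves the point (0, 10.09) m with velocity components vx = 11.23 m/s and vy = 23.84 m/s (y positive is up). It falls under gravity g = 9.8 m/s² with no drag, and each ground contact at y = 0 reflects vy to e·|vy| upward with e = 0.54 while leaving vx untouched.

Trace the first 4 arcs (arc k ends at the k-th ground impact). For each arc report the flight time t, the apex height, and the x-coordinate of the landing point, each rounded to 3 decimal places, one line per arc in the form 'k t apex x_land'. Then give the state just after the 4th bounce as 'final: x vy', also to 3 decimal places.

Arc 1: start y=10.090, vy=23.840 → t=5.257, apex=39.087, x_land=59.036, impact vy=-27.679
  bounce: vy ← 0.54·27.679 = 14.946
Arc 2: start y=0.000, vy=14.946 → t=3.050, apex=11.398, x_land=93.291, impact vy=-14.946
  bounce: vy ← 0.54·14.946 = 8.071
Arc 3: start y=0.000, vy=8.071 → t=1.647, apex=3.324, x_land=111.789, impact vy=-8.071
  bounce: vy ← 0.54·8.071 = 4.358
Arc 4: start y=0.000, vy=4.358 → t=0.889, apex=0.969, x_land=121.778, impact vy=-4.358
  bounce: vy ← 0.54·4.358 = 2.354

1 5.257 39.087 59.036
2 3.050 11.398 93.291
3 1.647 3.324 111.789
4 0.889 0.969 121.778
final: 121.778 2.354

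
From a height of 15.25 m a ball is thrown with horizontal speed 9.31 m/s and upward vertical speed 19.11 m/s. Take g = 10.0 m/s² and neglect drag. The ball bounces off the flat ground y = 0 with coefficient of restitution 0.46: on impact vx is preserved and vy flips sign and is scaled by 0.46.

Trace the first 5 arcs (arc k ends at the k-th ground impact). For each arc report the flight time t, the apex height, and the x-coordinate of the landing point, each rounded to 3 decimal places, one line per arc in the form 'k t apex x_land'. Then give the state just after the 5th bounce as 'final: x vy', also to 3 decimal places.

Arc 1: start y=15.250, vy=19.110 → t=4.500, apex=33.510, x_land=41.893, impact vy=-25.888
  bounce: vy ← 0.46·25.888 = 11.909
Arc 2: start y=0.000, vy=11.909 → t=2.382, apex=7.091, x_land=64.067, impact vy=-11.909
  bounce: vy ← 0.46·11.909 = 5.478
Arc 3: start y=0.000, vy=5.478 → t=1.096, apex=1.500, x_land=74.267, impact vy=-5.478
  bounce: vy ← 0.46·5.478 = 2.520
Arc 4: start y=0.000, vy=2.520 → t=0.504, apex=0.317, x_land=78.959, impact vy=-2.520
  bounce: vy ← 0.46·2.520 = 1.159
Arc 5: start y=0.000, vy=1.159 → t=0.232, apex=0.067, x_land=81.117, impact vy=-1.159
  bounce: vy ← 0.46·1.159 = 0.533

1 4.500 33.510 41.893
2 2.382 7.091 64.067
3 1.096 1.500 74.267
4 0.504 0.317 78.959
5 0.232 0.067 81.117
final: 81.117 0.533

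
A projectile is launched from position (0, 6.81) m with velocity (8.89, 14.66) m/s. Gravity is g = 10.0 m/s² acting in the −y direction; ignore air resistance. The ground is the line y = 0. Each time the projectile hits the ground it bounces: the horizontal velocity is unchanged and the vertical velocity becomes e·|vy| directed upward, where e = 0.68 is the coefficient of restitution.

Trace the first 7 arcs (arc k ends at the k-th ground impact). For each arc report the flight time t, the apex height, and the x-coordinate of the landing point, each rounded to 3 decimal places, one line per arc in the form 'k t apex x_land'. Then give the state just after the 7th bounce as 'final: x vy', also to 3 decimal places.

1 3.340 17.556 29.691
2 2.548 8.118 52.346
3 1.733 3.754 67.751
4 1.178 1.736 78.227
5 0.801 0.803 85.351
6 0.545 0.371 90.195
7 0.371 0.172 93.489
final: 93.489 1.260

Arc 1: start y=6.810, vy=14.660 → t=3.340, apex=17.556, x_land=29.691, impact vy=-18.738
  bounce: vy ← 0.68·18.738 = 12.742
Arc 2: start y=0.000, vy=12.742 → t=2.548, apex=8.118, x_land=52.346, impact vy=-12.742
  bounce: vy ← 0.68·12.742 = 8.664
Arc 3: start y=0.000, vy=8.664 → t=1.733, apex=3.754, x_land=67.751, impact vy=-8.664
  bounce: vy ← 0.68·8.664 = 5.892
Arc 4: start y=0.000, vy=5.892 → t=1.178, apex=1.736, x_land=78.227, impact vy=-5.892
  bounce: vy ← 0.68·5.892 = 4.006
Arc 5: start y=0.000, vy=4.006 → t=0.801, apex=0.803, x_land=85.351, impact vy=-4.006
  bounce: vy ← 0.68·4.006 = 2.724
Arc 6: start y=0.000, vy=2.724 → t=0.545, apex=0.371, x_land=90.195, impact vy=-2.724
  bounce: vy ← 0.68·2.724 = 1.853
Arc 7: start y=0.000, vy=1.853 → t=0.371, apex=0.172, x_land=93.489, impact vy=-1.853
  bounce: vy ← 0.68·1.853 = 1.260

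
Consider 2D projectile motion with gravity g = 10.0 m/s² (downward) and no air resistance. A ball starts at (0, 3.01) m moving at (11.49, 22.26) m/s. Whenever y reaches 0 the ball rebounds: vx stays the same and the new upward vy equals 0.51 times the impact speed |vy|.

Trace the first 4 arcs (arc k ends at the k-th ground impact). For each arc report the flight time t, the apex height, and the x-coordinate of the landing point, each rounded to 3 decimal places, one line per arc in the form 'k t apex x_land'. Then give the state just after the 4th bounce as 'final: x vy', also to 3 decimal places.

Arc 1: start y=3.010, vy=22.260 → t=4.583, apex=27.785, x_land=52.663, impact vy=-23.573
  bounce: vy ← 0.51·23.573 = 12.022
Arc 2: start y=0.000, vy=12.022 → t=2.404, apex=7.227, x_land=80.290, impact vy=-12.022
  bounce: vy ← 0.51·12.022 = 6.131
Arc 3: start y=0.000, vy=6.131 → t=1.226, apex=1.880, x_land=94.380, impact vy=-6.131
  bounce: vy ← 0.51·6.131 = 3.127
Arc 4: start y=0.000, vy=3.127 → t=0.625, apex=0.489, x_land=101.566, impact vy=-3.127
  bounce: vy ← 0.51·3.127 = 1.595

1 4.583 27.785 52.663
2 2.404 7.227 80.290
3 1.226 1.880 94.380
4 0.625 0.489 101.566
final: 101.566 1.595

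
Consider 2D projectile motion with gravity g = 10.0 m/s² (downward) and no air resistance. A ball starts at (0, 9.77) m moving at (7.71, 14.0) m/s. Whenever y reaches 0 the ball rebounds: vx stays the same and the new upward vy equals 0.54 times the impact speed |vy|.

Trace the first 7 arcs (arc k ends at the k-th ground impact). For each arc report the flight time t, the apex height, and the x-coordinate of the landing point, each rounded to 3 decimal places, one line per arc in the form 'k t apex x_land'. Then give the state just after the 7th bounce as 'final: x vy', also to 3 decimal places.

1 3.378 19.570 26.047
2 2.137 5.707 42.521
3 1.154 1.664 51.417
4 0.623 0.485 56.220
5 0.336 0.141 58.814
6 0.182 0.041 60.215
7 0.098 0.012 60.972
final: 60.972 0.265

Arc 1: start y=9.770, vy=14.000 → t=3.378, apex=19.570, x_land=26.047, impact vy=-19.784
  bounce: vy ← 0.54·19.784 = 10.683
Arc 2: start y=0.000, vy=10.683 → t=2.137, apex=5.707, x_land=42.521, impact vy=-10.683
  bounce: vy ← 0.54·10.683 = 5.769
Arc 3: start y=0.000, vy=5.769 → t=1.154, apex=1.664, x_land=51.417, impact vy=-5.769
  bounce: vy ← 0.54·5.769 = 3.115
Arc 4: start y=0.000, vy=3.115 → t=0.623, apex=0.485, x_land=56.220, impact vy=-3.115
  bounce: vy ← 0.54·3.115 = 1.682
Arc 5: start y=0.000, vy=1.682 → t=0.336, apex=0.141, x_land=58.814, impact vy=-1.682
  bounce: vy ← 0.54·1.682 = 0.908
Arc 6: start y=0.000, vy=0.908 → t=0.182, apex=0.041, x_land=60.215, impact vy=-0.908
  bounce: vy ← 0.54·0.908 = 0.491
Arc 7: start y=0.000, vy=0.491 → t=0.098, apex=0.012, x_land=60.972, impact vy=-0.491
  bounce: vy ← 0.54·0.491 = 0.265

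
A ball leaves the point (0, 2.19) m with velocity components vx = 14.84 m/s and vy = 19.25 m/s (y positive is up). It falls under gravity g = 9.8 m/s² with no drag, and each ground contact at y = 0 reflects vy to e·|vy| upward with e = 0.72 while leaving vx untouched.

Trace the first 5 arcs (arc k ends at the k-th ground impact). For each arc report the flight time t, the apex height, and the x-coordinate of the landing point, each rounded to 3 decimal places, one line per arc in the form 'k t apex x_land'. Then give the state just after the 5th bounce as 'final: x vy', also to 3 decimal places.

Arc 1: start y=2.190, vy=19.250 → t=4.039, apex=21.096, x_land=59.942, impact vy=-20.334
  bounce: vy ← 0.72·20.334 = 14.641
Arc 2: start y=0.000, vy=14.641 → t=2.988, apex=10.936, x_land=104.283, impact vy=-14.641
  bounce: vy ← 0.72·14.641 = 10.541
Arc 3: start y=0.000, vy=10.541 → t=2.151, apex=5.669, x_land=136.208, impact vy=-10.541
  bounce: vy ← 0.72·10.541 = 7.590
Arc 4: start y=0.000, vy=7.590 → t=1.549, apex=2.939, x_land=159.194, impact vy=-7.590
  bounce: vy ← 0.72·7.590 = 5.465
Arc 5: start y=0.000, vy=5.465 → t=1.115, apex=1.524, x_land=175.744, impact vy=-5.465
  bounce: vy ← 0.72·5.465 = 3.935

1 4.039 21.096 59.942
2 2.988 10.936 104.283
3 2.151 5.669 136.208
4 1.549 2.939 159.194
5 1.115 1.524 175.744
final: 175.744 3.935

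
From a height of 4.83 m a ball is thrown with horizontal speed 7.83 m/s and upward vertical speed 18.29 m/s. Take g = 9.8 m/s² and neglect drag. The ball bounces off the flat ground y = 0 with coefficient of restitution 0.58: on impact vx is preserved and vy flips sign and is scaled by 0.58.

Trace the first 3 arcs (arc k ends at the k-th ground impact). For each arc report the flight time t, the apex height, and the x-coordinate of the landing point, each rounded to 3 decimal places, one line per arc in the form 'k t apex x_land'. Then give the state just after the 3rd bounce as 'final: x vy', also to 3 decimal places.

1 3.980 21.898 31.166
2 2.452 7.366 50.367
3 1.422 2.478 61.503
final: 61.503 4.042

Arc 1: start y=4.830, vy=18.290 → t=3.980, apex=21.898, x_land=31.166, impact vy=-20.717
  bounce: vy ← 0.58·20.717 = 12.016
Arc 2: start y=0.000, vy=12.016 → t=2.452, apex=7.366, x_land=50.367, impact vy=-12.016
  bounce: vy ← 0.58·12.016 = 6.969
Arc 3: start y=0.000, vy=6.969 → t=1.422, apex=2.478, x_land=61.503, impact vy=-6.969
  bounce: vy ← 0.58·6.969 = 4.042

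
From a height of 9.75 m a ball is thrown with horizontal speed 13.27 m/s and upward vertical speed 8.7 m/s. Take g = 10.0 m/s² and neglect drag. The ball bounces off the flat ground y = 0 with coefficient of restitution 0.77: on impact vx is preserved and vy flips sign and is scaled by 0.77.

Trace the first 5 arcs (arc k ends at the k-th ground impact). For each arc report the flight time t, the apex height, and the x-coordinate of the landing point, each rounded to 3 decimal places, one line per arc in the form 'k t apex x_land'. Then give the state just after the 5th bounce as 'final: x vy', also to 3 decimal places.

Arc 1: start y=9.750, vy=8.700 → t=2.515, apex=13.534, x_land=33.378, impact vy=-16.453
  bounce: vy ← 0.77·16.453 = 12.669
Arc 2: start y=0.000, vy=12.669 → t=2.534, apex=8.025, x_land=67.000, impact vy=-12.669
  bounce: vy ← 0.77·12.669 = 9.755
Arc 3: start y=0.000, vy=9.755 → t=1.951, apex=4.758, x_land=92.889, impact vy=-9.755
  bounce: vy ← 0.77·9.755 = 7.511
Arc 4: start y=0.000, vy=7.511 → t=1.502, apex=2.821, x_land=112.824, impact vy=-7.511
  bounce: vy ← 0.77·7.511 = 5.784
Arc 5: start y=0.000, vy=5.784 → t=1.157, apex=1.673, x_land=128.173, impact vy=-5.784
  bounce: vy ← 0.77·5.784 = 4.453

1 2.515 13.534 33.378
2 2.534 8.025 67.000
3 1.951 4.758 92.889
4 1.502 2.821 112.824
5 1.157 1.673 128.173
final: 128.173 4.453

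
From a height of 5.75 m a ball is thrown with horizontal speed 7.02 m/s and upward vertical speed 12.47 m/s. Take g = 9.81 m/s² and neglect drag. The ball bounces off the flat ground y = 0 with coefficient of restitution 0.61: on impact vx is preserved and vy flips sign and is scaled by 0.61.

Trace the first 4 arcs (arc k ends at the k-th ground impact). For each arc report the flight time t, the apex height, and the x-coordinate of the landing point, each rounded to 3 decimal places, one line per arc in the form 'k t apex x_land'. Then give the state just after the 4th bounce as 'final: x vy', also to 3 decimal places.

Arc 1: start y=5.750, vy=12.470 → t=2.941, apex=13.676, x_land=20.645, impact vy=-16.380
  bounce: vy ← 0.61·16.380 = 9.992
Arc 2: start y=0.000, vy=9.992 → t=2.037, apex=5.089, x_land=34.946, impact vy=-9.992
  bounce: vy ← 0.61·9.992 = 6.095
Arc 3: start y=0.000, vy=6.095 → t=1.243, apex=1.894, x_land=43.669, impact vy=-6.095
  bounce: vy ← 0.61·6.095 = 3.718
Arc 4: start y=0.000, vy=3.718 → t=0.758, apex=0.705, x_land=48.990, impact vy=-3.718
  bounce: vy ← 0.61·3.718 = 2.268

1 2.941 13.676 20.645
2 2.037 5.089 34.946
3 1.243 1.894 43.669
4 0.758 0.705 48.990
final: 48.990 2.268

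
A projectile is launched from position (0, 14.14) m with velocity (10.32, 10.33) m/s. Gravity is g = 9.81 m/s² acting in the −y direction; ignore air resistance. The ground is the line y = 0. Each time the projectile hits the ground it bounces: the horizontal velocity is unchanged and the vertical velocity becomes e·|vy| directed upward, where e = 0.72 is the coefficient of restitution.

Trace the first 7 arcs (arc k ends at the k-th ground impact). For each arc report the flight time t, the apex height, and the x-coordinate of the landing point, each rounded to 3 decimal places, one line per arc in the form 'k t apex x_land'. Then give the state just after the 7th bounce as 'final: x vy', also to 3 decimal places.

1 3.051 19.579 31.485
2 2.877 10.150 61.176
3 2.071 5.262 82.553
4 1.491 2.728 97.944
5 1.074 1.414 109.026
6 0.773 0.733 117.005
7 0.557 0.380 122.750
final: 122.750 1.966

Arc 1: start y=14.140, vy=10.330 → t=3.051, apex=19.579, x_land=31.485, impact vy=-19.599
  bounce: vy ← 0.72·19.599 = 14.112
Arc 2: start y=0.000, vy=14.112 → t=2.877, apex=10.150, x_land=61.176, impact vy=-14.112
  bounce: vy ← 0.72·14.112 = 10.160
Arc 3: start y=0.000, vy=10.160 → t=2.071, apex=5.262, x_land=82.553, impact vy=-10.160
  bounce: vy ← 0.72·10.160 = 7.315
Arc 4: start y=0.000, vy=7.315 → t=1.491, apex=2.728, x_land=97.944, impact vy=-7.315
  bounce: vy ← 0.72·7.315 = 5.267
Arc 5: start y=0.000, vy=5.267 → t=1.074, apex=1.414, x_land=109.026, impact vy=-5.267
  bounce: vy ← 0.72·5.267 = 3.792
Arc 6: start y=0.000, vy=3.792 → t=0.773, apex=0.733, x_land=117.005, impact vy=-3.792
  bounce: vy ← 0.72·3.792 = 2.730
Arc 7: start y=0.000, vy=2.730 → t=0.557, apex=0.380, x_land=122.750, impact vy=-2.730
  bounce: vy ← 0.72·2.730 = 1.966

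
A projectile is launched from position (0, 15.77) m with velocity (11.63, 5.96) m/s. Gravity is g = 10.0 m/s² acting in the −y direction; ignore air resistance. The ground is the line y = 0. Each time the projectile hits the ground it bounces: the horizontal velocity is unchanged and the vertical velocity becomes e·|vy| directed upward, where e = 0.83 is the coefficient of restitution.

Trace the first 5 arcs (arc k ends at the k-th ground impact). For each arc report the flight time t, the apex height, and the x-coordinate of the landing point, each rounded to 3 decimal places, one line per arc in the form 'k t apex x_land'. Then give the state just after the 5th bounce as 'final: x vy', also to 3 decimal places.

1 2.469 17.546 28.718
2 3.110 12.087 64.883
3 2.581 8.327 94.900
4 2.142 5.737 119.815
5 1.778 3.952 140.494
final: 140.494 7.379

Arc 1: start y=15.770, vy=5.960 → t=2.469, apex=17.546, x_land=28.718, impact vy=-18.733
  bounce: vy ← 0.83·18.733 = 15.548
Arc 2: start y=0.000, vy=15.548 → t=3.110, apex=12.087, x_land=64.883, impact vy=-15.548
  bounce: vy ← 0.83·15.548 = 12.905
Arc 3: start y=0.000, vy=12.905 → t=2.581, apex=8.327, x_land=94.900, impact vy=-12.905
  bounce: vy ← 0.83·12.905 = 10.711
Arc 4: start y=0.000, vy=10.711 → t=2.142, apex=5.737, x_land=119.815, impact vy=-10.711
  bounce: vy ← 0.83·10.711 = 8.890
Arc 5: start y=0.000, vy=8.890 → t=1.778, apex=3.952, x_land=140.494, impact vy=-8.890
  bounce: vy ← 0.83·8.890 = 7.379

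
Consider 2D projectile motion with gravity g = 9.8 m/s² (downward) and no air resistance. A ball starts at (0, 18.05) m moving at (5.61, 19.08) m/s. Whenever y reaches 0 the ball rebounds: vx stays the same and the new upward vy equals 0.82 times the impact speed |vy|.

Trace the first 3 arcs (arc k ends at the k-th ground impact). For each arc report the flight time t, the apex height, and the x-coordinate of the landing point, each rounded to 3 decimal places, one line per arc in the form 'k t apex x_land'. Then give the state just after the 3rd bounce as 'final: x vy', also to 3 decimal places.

1 4.681 36.624 26.260
2 4.484 24.626 51.413
3 3.677 16.558 72.038
final: 72.038 14.772

Arc 1: start y=18.050, vy=19.080 → t=4.681, apex=36.624, x_land=26.260, impact vy=-26.792
  bounce: vy ← 0.82·26.792 = 21.970
Arc 2: start y=0.000, vy=21.970 → t=4.484, apex=24.626, x_land=51.413, impact vy=-21.970
  bounce: vy ← 0.82·21.970 = 18.015
Arc 3: start y=0.000, vy=18.015 → t=3.677, apex=16.558, x_land=72.038, impact vy=-18.015
  bounce: vy ← 0.82·18.015 = 14.772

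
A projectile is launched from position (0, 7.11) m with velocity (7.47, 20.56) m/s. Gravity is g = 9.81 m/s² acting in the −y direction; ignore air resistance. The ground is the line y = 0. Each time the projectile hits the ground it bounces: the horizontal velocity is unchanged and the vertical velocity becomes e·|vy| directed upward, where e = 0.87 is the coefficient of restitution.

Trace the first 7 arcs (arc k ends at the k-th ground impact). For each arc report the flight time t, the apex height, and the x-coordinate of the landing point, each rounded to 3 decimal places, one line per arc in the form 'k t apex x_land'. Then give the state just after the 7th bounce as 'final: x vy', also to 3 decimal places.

1 4.513 28.655 33.711
2 4.206 21.689 65.127
3 3.659 16.416 92.459
4 3.183 12.426 116.238
5 2.769 9.405 136.925
6 2.409 7.119 154.923
7 2.096 5.388 170.582
final: 170.582 8.945

Arc 1: start y=7.110, vy=20.560 → t=4.513, apex=28.655, x_land=33.711, impact vy=-23.711
  bounce: vy ← 0.87·23.711 = 20.629
Arc 2: start y=0.000, vy=20.629 → t=4.206, apex=21.689, x_land=65.127, impact vy=-20.629
  bounce: vy ← 0.87·20.629 = 17.947
Arc 3: start y=0.000, vy=17.947 → t=3.659, apex=16.416, x_land=92.459, impact vy=-17.947
  bounce: vy ← 0.87·17.947 = 15.614
Arc 4: start y=0.000, vy=15.614 → t=3.183, apex=12.426, x_land=116.238, impact vy=-15.614
  bounce: vy ← 0.87·15.614 = 13.584
Arc 5: start y=0.000, vy=13.584 → t=2.769, apex=9.405, x_land=136.925, impact vy=-13.584
  bounce: vy ← 0.87·13.584 = 11.818
Arc 6: start y=0.000, vy=11.818 → t=2.409, apex=7.119, x_land=154.923, impact vy=-11.818
  bounce: vy ← 0.87·11.818 = 10.282
Arc 7: start y=0.000, vy=10.282 → t=2.096, apex=5.388, x_land=170.582, impact vy=-10.282
  bounce: vy ← 0.87·10.282 = 8.945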